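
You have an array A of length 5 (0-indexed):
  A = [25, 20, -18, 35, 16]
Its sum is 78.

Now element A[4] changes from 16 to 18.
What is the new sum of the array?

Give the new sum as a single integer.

Answer: 80

Derivation:
Old value at index 4: 16
New value at index 4: 18
Delta = 18 - 16 = 2
New sum = old_sum + delta = 78 + (2) = 80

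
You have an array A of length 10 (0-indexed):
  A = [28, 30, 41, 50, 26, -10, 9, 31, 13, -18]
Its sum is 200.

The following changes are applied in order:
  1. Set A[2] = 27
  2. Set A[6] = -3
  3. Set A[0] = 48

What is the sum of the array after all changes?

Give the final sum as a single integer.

Initial sum: 200
Change 1: A[2] 41 -> 27, delta = -14, sum = 186
Change 2: A[6] 9 -> -3, delta = -12, sum = 174
Change 3: A[0] 28 -> 48, delta = 20, sum = 194

Answer: 194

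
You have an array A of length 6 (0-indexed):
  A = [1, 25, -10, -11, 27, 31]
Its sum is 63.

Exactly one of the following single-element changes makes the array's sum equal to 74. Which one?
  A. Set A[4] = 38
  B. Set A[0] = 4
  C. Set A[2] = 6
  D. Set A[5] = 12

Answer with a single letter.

Option A: A[4] 27->38, delta=11, new_sum=63+(11)=74 <-- matches target
Option B: A[0] 1->4, delta=3, new_sum=63+(3)=66
Option C: A[2] -10->6, delta=16, new_sum=63+(16)=79
Option D: A[5] 31->12, delta=-19, new_sum=63+(-19)=44

Answer: A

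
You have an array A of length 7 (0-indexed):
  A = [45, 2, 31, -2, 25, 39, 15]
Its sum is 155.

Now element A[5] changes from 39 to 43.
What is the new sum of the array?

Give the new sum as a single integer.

Answer: 159

Derivation:
Old value at index 5: 39
New value at index 5: 43
Delta = 43 - 39 = 4
New sum = old_sum + delta = 155 + (4) = 159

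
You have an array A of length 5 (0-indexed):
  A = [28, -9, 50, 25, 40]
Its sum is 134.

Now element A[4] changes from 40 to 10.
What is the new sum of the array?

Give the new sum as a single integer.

Old value at index 4: 40
New value at index 4: 10
Delta = 10 - 40 = -30
New sum = old_sum + delta = 134 + (-30) = 104

Answer: 104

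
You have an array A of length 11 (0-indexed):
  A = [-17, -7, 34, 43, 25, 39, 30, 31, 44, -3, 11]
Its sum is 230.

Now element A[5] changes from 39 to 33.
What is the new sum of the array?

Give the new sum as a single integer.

Old value at index 5: 39
New value at index 5: 33
Delta = 33 - 39 = -6
New sum = old_sum + delta = 230 + (-6) = 224

Answer: 224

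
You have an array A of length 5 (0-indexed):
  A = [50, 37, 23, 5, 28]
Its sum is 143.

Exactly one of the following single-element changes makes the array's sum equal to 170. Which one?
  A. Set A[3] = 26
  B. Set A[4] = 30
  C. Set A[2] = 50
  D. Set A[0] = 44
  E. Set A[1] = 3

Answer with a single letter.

Option A: A[3] 5->26, delta=21, new_sum=143+(21)=164
Option B: A[4] 28->30, delta=2, new_sum=143+(2)=145
Option C: A[2] 23->50, delta=27, new_sum=143+(27)=170 <-- matches target
Option D: A[0] 50->44, delta=-6, new_sum=143+(-6)=137
Option E: A[1] 37->3, delta=-34, new_sum=143+(-34)=109

Answer: C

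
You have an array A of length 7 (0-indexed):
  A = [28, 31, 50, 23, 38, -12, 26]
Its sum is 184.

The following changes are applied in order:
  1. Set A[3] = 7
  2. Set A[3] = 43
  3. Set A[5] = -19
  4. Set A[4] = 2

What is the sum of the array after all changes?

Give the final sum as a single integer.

Answer: 161

Derivation:
Initial sum: 184
Change 1: A[3] 23 -> 7, delta = -16, sum = 168
Change 2: A[3] 7 -> 43, delta = 36, sum = 204
Change 3: A[5] -12 -> -19, delta = -7, sum = 197
Change 4: A[4] 38 -> 2, delta = -36, sum = 161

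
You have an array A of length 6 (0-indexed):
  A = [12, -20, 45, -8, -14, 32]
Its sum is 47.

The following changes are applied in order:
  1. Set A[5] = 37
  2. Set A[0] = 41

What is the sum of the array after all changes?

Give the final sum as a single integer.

Initial sum: 47
Change 1: A[5] 32 -> 37, delta = 5, sum = 52
Change 2: A[0] 12 -> 41, delta = 29, sum = 81

Answer: 81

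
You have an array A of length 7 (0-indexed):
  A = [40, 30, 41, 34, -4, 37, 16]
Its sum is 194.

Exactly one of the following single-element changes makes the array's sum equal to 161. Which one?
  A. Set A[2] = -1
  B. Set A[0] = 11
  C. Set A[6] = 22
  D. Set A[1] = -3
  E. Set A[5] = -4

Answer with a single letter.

Option A: A[2] 41->-1, delta=-42, new_sum=194+(-42)=152
Option B: A[0] 40->11, delta=-29, new_sum=194+(-29)=165
Option C: A[6] 16->22, delta=6, new_sum=194+(6)=200
Option D: A[1] 30->-3, delta=-33, new_sum=194+(-33)=161 <-- matches target
Option E: A[5] 37->-4, delta=-41, new_sum=194+(-41)=153

Answer: D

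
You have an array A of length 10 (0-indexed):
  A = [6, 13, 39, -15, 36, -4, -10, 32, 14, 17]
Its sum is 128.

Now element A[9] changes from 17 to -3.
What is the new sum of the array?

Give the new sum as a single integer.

Answer: 108

Derivation:
Old value at index 9: 17
New value at index 9: -3
Delta = -3 - 17 = -20
New sum = old_sum + delta = 128 + (-20) = 108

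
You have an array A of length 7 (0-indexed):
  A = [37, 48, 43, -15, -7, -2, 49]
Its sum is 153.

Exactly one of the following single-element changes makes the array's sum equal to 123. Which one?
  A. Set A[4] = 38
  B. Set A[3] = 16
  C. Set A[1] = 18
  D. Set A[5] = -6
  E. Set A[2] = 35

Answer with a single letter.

Option A: A[4] -7->38, delta=45, new_sum=153+(45)=198
Option B: A[3] -15->16, delta=31, new_sum=153+(31)=184
Option C: A[1] 48->18, delta=-30, new_sum=153+(-30)=123 <-- matches target
Option D: A[5] -2->-6, delta=-4, new_sum=153+(-4)=149
Option E: A[2] 43->35, delta=-8, new_sum=153+(-8)=145

Answer: C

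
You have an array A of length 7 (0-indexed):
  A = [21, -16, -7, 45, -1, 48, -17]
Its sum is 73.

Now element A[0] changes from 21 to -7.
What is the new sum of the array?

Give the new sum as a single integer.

Old value at index 0: 21
New value at index 0: -7
Delta = -7 - 21 = -28
New sum = old_sum + delta = 73 + (-28) = 45

Answer: 45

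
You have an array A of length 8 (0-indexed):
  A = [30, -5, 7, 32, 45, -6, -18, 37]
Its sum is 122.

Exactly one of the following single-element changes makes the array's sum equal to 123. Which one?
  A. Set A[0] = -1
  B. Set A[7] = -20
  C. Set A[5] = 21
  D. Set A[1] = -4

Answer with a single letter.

Answer: D

Derivation:
Option A: A[0] 30->-1, delta=-31, new_sum=122+(-31)=91
Option B: A[7] 37->-20, delta=-57, new_sum=122+(-57)=65
Option C: A[5] -6->21, delta=27, new_sum=122+(27)=149
Option D: A[1] -5->-4, delta=1, new_sum=122+(1)=123 <-- matches target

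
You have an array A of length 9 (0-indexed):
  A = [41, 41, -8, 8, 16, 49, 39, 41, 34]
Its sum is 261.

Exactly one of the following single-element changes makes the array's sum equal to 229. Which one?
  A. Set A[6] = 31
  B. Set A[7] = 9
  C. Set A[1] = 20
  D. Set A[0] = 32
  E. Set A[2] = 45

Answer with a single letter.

Option A: A[6] 39->31, delta=-8, new_sum=261+(-8)=253
Option B: A[7] 41->9, delta=-32, new_sum=261+(-32)=229 <-- matches target
Option C: A[1] 41->20, delta=-21, new_sum=261+(-21)=240
Option D: A[0] 41->32, delta=-9, new_sum=261+(-9)=252
Option E: A[2] -8->45, delta=53, new_sum=261+(53)=314

Answer: B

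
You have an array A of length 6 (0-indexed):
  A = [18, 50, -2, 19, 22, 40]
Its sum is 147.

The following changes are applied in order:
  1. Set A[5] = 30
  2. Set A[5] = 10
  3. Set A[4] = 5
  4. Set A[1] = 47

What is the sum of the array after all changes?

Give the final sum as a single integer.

Answer: 97

Derivation:
Initial sum: 147
Change 1: A[5] 40 -> 30, delta = -10, sum = 137
Change 2: A[5] 30 -> 10, delta = -20, sum = 117
Change 3: A[4] 22 -> 5, delta = -17, sum = 100
Change 4: A[1] 50 -> 47, delta = -3, sum = 97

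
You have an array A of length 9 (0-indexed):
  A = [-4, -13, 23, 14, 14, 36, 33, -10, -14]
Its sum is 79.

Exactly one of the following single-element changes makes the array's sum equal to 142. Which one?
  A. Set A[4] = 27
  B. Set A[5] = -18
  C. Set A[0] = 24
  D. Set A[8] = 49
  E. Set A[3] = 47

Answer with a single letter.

Option A: A[4] 14->27, delta=13, new_sum=79+(13)=92
Option B: A[5] 36->-18, delta=-54, new_sum=79+(-54)=25
Option C: A[0] -4->24, delta=28, new_sum=79+(28)=107
Option D: A[8] -14->49, delta=63, new_sum=79+(63)=142 <-- matches target
Option E: A[3] 14->47, delta=33, new_sum=79+(33)=112

Answer: D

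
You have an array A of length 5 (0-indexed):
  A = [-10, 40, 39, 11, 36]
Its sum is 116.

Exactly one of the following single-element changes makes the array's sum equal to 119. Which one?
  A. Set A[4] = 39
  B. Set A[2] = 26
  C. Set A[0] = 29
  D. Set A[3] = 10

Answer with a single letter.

Answer: A

Derivation:
Option A: A[4] 36->39, delta=3, new_sum=116+(3)=119 <-- matches target
Option B: A[2] 39->26, delta=-13, new_sum=116+(-13)=103
Option C: A[0] -10->29, delta=39, new_sum=116+(39)=155
Option D: A[3] 11->10, delta=-1, new_sum=116+(-1)=115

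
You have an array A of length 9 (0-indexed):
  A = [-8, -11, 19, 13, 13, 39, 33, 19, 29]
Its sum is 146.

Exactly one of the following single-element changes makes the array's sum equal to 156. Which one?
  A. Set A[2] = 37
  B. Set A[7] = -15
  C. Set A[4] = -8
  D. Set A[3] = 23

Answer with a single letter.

Answer: D

Derivation:
Option A: A[2] 19->37, delta=18, new_sum=146+(18)=164
Option B: A[7] 19->-15, delta=-34, new_sum=146+(-34)=112
Option C: A[4] 13->-8, delta=-21, new_sum=146+(-21)=125
Option D: A[3] 13->23, delta=10, new_sum=146+(10)=156 <-- matches target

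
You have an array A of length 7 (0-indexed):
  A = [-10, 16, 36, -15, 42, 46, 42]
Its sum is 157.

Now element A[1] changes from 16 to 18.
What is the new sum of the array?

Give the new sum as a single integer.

Old value at index 1: 16
New value at index 1: 18
Delta = 18 - 16 = 2
New sum = old_sum + delta = 157 + (2) = 159

Answer: 159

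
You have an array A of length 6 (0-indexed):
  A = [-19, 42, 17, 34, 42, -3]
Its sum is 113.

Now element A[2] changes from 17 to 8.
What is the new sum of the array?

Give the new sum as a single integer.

Old value at index 2: 17
New value at index 2: 8
Delta = 8 - 17 = -9
New sum = old_sum + delta = 113 + (-9) = 104

Answer: 104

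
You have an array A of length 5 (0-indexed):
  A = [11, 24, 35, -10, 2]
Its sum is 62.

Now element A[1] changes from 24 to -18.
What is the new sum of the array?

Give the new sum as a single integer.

Answer: 20

Derivation:
Old value at index 1: 24
New value at index 1: -18
Delta = -18 - 24 = -42
New sum = old_sum + delta = 62 + (-42) = 20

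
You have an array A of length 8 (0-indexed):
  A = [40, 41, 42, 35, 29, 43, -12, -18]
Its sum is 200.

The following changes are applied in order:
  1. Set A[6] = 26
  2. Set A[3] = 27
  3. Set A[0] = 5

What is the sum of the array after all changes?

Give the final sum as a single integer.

Answer: 195

Derivation:
Initial sum: 200
Change 1: A[6] -12 -> 26, delta = 38, sum = 238
Change 2: A[3] 35 -> 27, delta = -8, sum = 230
Change 3: A[0] 40 -> 5, delta = -35, sum = 195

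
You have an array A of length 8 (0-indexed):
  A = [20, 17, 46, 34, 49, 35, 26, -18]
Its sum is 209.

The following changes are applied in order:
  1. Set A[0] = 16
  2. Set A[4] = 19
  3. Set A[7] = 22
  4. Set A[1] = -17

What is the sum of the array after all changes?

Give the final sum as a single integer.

Answer: 181

Derivation:
Initial sum: 209
Change 1: A[0] 20 -> 16, delta = -4, sum = 205
Change 2: A[4] 49 -> 19, delta = -30, sum = 175
Change 3: A[7] -18 -> 22, delta = 40, sum = 215
Change 4: A[1] 17 -> -17, delta = -34, sum = 181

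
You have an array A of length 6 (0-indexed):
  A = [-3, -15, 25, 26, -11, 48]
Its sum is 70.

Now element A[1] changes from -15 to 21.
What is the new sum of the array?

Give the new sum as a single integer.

Old value at index 1: -15
New value at index 1: 21
Delta = 21 - -15 = 36
New sum = old_sum + delta = 70 + (36) = 106

Answer: 106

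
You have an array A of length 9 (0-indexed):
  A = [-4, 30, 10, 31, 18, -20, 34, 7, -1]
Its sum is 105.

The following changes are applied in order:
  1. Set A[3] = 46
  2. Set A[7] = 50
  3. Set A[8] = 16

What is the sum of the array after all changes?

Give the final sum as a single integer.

Answer: 180

Derivation:
Initial sum: 105
Change 1: A[3] 31 -> 46, delta = 15, sum = 120
Change 2: A[7] 7 -> 50, delta = 43, sum = 163
Change 3: A[8] -1 -> 16, delta = 17, sum = 180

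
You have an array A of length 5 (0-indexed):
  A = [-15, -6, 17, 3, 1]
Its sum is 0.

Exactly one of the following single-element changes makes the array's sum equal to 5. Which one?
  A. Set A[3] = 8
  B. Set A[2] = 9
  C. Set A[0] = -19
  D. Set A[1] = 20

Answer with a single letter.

Option A: A[3] 3->8, delta=5, new_sum=0+(5)=5 <-- matches target
Option B: A[2] 17->9, delta=-8, new_sum=0+(-8)=-8
Option C: A[0] -15->-19, delta=-4, new_sum=0+(-4)=-4
Option D: A[1] -6->20, delta=26, new_sum=0+(26)=26

Answer: A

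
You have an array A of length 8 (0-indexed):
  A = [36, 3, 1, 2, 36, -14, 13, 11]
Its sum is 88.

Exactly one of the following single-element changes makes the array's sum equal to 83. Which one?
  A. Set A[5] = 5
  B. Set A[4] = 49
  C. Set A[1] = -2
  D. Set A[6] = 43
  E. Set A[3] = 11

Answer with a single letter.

Answer: C

Derivation:
Option A: A[5] -14->5, delta=19, new_sum=88+(19)=107
Option B: A[4] 36->49, delta=13, new_sum=88+(13)=101
Option C: A[1] 3->-2, delta=-5, new_sum=88+(-5)=83 <-- matches target
Option D: A[6] 13->43, delta=30, new_sum=88+(30)=118
Option E: A[3] 2->11, delta=9, new_sum=88+(9)=97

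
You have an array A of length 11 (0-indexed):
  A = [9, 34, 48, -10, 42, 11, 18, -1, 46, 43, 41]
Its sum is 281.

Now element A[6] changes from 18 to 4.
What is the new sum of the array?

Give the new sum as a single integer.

Old value at index 6: 18
New value at index 6: 4
Delta = 4 - 18 = -14
New sum = old_sum + delta = 281 + (-14) = 267

Answer: 267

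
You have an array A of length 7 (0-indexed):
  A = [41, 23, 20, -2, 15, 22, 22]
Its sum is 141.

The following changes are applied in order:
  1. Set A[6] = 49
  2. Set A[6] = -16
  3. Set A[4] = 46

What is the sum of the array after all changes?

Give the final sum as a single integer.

Answer: 134

Derivation:
Initial sum: 141
Change 1: A[6] 22 -> 49, delta = 27, sum = 168
Change 2: A[6] 49 -> -16, delta = -65, sum = 103
Change 3: A[4] 15 -> 46, delta = 31, sum = 134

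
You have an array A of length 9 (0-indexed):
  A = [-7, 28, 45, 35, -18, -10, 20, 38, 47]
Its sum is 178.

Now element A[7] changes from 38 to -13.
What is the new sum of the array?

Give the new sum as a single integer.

Answer: 127

Derivation:
Old value at index 7: 38
New value at index 7: -13
Delta = -13 - 38 = -51
New sum = old_sum + delta = 178 + (-51) = 127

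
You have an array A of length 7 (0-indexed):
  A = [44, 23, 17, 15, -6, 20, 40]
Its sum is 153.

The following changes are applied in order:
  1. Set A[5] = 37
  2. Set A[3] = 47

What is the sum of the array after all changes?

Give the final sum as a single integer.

Initial sum: 153
Change 1: A[5] 20 -> 37, delta = 17, sum = 170
Change 2: A[3] 15 -> 47, delta = 32, sum = 202

Answer: 202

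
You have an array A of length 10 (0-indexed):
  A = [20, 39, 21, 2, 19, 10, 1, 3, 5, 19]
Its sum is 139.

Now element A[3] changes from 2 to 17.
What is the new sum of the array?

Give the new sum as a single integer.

Answer: 154

Derivation:
Old value at index 3: 2
New value at index 3: 17
Delta = 17 - 2 = 15
New sum = old_sum + delta = 139 + (15) = 154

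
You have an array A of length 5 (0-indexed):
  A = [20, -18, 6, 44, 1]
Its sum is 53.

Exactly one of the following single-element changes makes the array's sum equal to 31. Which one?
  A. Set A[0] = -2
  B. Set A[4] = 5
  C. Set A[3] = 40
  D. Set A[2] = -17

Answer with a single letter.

Answer: A

Derivation:
Option A: A[0] 20->-2, delta=-22, new_sum=53+(-22)=31 <-- matches target
Option B: A[4] 1->5, delta=4, new_sum=53+(4)=57
Option C: A[3] 44->40, delta=-4, new_sum=53+(-4)=49
Option D: A[2] 6->-17, delta=-23, new_sum=53+(-23)=30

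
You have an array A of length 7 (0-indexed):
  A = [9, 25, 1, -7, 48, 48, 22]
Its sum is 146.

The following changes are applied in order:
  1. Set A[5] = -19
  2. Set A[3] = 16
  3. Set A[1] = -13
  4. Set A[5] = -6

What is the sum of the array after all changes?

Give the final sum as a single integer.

Initial sum: 146
Change 1: A[5] 48 -> -19, delta = -67, sum = 79
Change 2: A[3] -7 -> 16, delta = 23, sum = 102
Change 3: A[1] 25 -> -13, delta = -38, sum = 64
Change 4: A[5] -19 -> -6, delta = 13, sum = 77

Answer: 77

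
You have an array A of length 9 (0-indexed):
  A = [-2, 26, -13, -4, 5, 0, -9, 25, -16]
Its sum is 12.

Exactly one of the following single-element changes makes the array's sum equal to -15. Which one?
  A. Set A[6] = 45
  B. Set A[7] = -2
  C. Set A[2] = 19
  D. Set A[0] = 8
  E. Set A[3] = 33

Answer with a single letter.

Answer: B

Derivation:
Option A: A[6] -9->45, delta=54, new_sum=12+(54)=66
Option B: A[7] 25->-2, delta=-27, new_sum=12+(-27)=-15 <-- matches target
Option C: A[2] -13->19, delta=32, new_sum=12+(32)=44
Option D: A[0] -2->8, delta=10, new_sum=12+(10)=22
Option E: A[3] -4->33, delta=37, new_sum=12+(37)=49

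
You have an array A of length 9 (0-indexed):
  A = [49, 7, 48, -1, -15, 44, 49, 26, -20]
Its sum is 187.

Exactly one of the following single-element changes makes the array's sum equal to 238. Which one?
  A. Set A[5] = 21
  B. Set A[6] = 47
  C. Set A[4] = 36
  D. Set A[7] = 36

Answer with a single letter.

Answer: C

Derivation:
Option A: A[5] 44->21, delta=-23, new_sum=187+(-23)=164
Option B: A[6] 49->47, delta=-2, new_sum=187+(-2)=185
Option C: A[4] -15->36, delta=51, new_sum=187+(51)=238 <-- matches target
Option D: A[7] 26->36, delta=10, new_sum=187+(10)=197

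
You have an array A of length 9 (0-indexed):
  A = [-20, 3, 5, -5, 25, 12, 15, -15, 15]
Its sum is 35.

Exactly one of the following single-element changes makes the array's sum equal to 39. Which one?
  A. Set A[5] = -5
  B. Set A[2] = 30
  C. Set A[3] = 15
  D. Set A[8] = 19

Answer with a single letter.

Answer: D

Derivation:
Option A: A[5] 12->-5, delta=-17, new_sum=35+(-17)=18
Option B: A[2] 5->30, delta=25, new_sum=35+(25)=60
Option C: A[3] -5->15, delta=20, new_sum=35+(20)=55
Option D: A[8] 15->19, delta=4, new_sum=35+(4)=39 <-- matches target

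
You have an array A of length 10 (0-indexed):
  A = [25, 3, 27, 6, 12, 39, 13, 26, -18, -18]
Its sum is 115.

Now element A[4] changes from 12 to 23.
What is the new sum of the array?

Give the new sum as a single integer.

Old value at index 4: 12
New value at index 4: 23
Delta = 23 - 12 = 11
New sum = old_sum + delta = 115 + (11) = 126

Answer: 126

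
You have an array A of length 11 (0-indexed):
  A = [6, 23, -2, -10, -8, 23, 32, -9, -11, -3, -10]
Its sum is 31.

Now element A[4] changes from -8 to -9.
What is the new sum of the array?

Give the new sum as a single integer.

Answer: 30

Derivation:
Old value at index 4: -8
New value at index 4: -9
Delta = -9 - -8 = -1
New sum = old_sum + delta = 31 + (-1) = 30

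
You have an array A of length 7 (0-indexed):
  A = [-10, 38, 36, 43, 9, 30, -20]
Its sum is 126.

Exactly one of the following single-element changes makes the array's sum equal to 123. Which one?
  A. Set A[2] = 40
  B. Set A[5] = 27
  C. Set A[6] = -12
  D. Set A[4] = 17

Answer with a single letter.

Answer: B

Derivation:
Option A: A[2] 36->40, delta=4, new_sum=126+(4)=130
Option B: A[5] 30->27, delta=-3, new_sum=126+(-3)=123 <-- matches target
Option C: A[6] -20->-12, delta=8, new_sum=126+(8)=134
Option D: A[4] 9->17, delta=8, new_sum=126+(8)=134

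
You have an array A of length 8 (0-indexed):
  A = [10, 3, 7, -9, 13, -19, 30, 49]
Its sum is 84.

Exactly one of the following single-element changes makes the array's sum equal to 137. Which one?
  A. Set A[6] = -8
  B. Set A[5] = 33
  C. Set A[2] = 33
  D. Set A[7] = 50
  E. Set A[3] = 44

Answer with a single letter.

Answer: E

Derivation:
Option A: A[6] 30->-8, delta=-38, new_sum=84+(-38)=46
Option B: A[5] -19->33, delta=52, new_sum=84+(52)=136
Option C: A[2] 7->33, delta=26, new_sum=84+(26)=110
Option D: A[7] 49->50, delta=1, new_sum=84+(1)=85
Option E: A[3] -9->44, delta=53, new_sum=84+(53)=137 <-- matches target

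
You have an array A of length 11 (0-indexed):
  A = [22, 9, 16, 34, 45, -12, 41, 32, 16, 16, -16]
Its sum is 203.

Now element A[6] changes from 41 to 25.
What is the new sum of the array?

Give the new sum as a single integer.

Old value at index 6: 41
New value at index 6: 25
Delta = 25 - 41 = -16
New sum = old_sum + delta = 203 + (-16) = 187

Answer: 187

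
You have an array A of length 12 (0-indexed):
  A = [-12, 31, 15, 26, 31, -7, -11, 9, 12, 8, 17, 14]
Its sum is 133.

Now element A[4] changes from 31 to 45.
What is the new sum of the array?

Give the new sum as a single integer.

Answer: 147

Derivation:
Old value at index 4: 31
New value at index 4: 45
Delta = 45 - 31 = 14
New sum = old_sum + delta = 133 + (14) = 147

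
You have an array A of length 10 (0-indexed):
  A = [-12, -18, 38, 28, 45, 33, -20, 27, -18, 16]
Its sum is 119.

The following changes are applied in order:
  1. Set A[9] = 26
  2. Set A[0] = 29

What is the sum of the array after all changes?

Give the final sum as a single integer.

Answer: 170

Derivation:
Initial sum: 119
Change 1: A[9] 16 -> 26, delta = 10, sum = 129
Change 2: A[0] -12 -> 29, delta = 41, sum = 170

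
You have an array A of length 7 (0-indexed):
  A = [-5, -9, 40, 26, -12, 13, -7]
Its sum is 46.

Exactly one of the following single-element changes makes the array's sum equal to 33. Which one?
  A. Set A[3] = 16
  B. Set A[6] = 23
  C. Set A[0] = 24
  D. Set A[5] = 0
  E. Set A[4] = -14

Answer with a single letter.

Option A: A[3] 26->16, delta=-10, new_sum=46+(-10)=36
Option B: A[6] -7->23, delta=30, new_sum=46+(30)=76
Option C: A[0] -5->24, delta=29, new_sum=46+(29)=75
Option D: A[5] 13->0, delta=-13, new_sum=46+(-13)=33 <-- matches target
Option E: A[4] -12->-14, delta=-2, new_sum=46+(-2)=44

Answer: D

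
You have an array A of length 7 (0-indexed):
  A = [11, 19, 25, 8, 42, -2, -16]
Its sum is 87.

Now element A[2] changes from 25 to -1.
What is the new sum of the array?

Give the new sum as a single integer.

Old value at index 2: 25
New value at index 2: -1
Delta = -1 - 25 = -26
New sum = old_sum + delta = 87 + (-26) = 61

Answer: 61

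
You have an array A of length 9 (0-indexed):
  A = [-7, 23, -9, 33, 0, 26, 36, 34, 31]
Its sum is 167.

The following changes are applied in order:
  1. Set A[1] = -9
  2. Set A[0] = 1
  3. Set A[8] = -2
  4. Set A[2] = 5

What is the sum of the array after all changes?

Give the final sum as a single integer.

Answer: 124

Derivation:
Initial sum: 167
Change 1: A[1] 23 -> -9, delta = -32, sum = 135
Change 2: A[0] -7 -> 1, delta = 8, sum = 143
Change 3: A[8] 31 -> -2, delta = -33, sum = 110
Change 4: A[2] -9 -> 5, delta = 14, sum = 124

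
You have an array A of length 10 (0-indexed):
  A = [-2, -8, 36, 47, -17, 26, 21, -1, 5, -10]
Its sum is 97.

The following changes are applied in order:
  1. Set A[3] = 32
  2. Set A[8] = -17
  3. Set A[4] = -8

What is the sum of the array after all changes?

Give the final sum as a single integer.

Initial sum: 97
Change 1: A[3] 47 -> 32, delta = -15, sum = 82
Change 2: A[8] 5 -> -17, delta = -22, sum = 60
Change 3: A[4] -17 -> -8, delta = 9, sum = 69

Answer: 69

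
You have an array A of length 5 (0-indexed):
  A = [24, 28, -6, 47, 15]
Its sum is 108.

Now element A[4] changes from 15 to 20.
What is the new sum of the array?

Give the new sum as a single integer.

Answer: 113

Derivation:
Old value at index 4: 15
New value at index 4: 20
Delta = 20 - 15 = 5
New sum = old_sum + delta = 108 + (5) = 113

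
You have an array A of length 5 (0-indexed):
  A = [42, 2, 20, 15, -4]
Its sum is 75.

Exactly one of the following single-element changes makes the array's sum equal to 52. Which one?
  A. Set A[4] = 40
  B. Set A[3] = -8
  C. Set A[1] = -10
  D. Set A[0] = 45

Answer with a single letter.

Answer: B

Derivation:
Option A: A[4] -4->40, delta=44, new_sum=75+(44)=119
Option B: A[3] 15->-8, delta=-23, new_sum=75+(-23)=52 <-- matches target
Option C: A[1] 2->-10, delta=-12, new_sum=75+(-12)=63
Option D: A[0] 42->45, delta=3, new_sum=75+(3)=78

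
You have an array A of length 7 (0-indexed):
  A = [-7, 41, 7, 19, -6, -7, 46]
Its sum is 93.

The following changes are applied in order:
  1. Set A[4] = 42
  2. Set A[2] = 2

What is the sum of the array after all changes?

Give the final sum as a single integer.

Initial sum: 93
Change 1: A[4] -6 -> 42, delta = 48, sum = 141
Change 2: A[2] 7 -> 2, delta = -5, sum = 136

Answer: 136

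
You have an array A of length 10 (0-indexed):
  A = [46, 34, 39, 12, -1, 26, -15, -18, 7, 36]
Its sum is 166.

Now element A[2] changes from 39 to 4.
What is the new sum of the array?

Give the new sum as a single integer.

Old value at index 2: 39
New value at index 2: 4
Delta = 4 - 39 = -35
New sum = old_sum + delta = 166 + (-35) = 131

Answer: 131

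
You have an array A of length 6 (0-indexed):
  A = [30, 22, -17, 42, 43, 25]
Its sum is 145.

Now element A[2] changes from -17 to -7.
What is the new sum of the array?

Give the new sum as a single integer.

Old value at index 2: -17
New value at index 2: -7
Delta = -7 - -17 = 10
New sum = old_sum + delta = 145 + (10) = 155

Answer: 155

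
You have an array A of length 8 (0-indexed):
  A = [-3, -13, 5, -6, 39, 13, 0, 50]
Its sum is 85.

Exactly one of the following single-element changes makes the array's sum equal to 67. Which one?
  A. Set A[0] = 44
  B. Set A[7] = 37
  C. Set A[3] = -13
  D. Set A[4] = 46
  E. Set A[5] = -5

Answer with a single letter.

Option A: A[0] -3->44, delta=47, new_sum=85+(47)=132
Option B: A[7] 50->37, delta=-13, new_sum=85+(-13)=72
Option C: A[3] -6->-13, delta=-7, new_sum=85+(-7)=78
Option D: A[4] 39->46, delta=7, new_sum=85+(7)=92
Option E: A[5] 13->-5, delta=-18, new_sum=85+(-18)=67 <-- matches target

Answer: E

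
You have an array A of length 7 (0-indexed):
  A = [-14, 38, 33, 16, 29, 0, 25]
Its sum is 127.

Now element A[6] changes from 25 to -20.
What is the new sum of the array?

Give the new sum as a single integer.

Answer: 82

Derivation:
Old value at index 6: 25
New value at index 6: -20
Delta = -20 - 25 = -45
New sum = old_sum + delta = 127 + (-45) = 82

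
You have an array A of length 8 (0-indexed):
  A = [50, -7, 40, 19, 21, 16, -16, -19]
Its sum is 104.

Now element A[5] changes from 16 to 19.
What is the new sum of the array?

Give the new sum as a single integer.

Answer: 107

Derivation:
Old value at index 5: 16
New value at index 5: 19
Delta = 19 - 16 = 3
New sum = old_sum + delta = 104 + (3) = 107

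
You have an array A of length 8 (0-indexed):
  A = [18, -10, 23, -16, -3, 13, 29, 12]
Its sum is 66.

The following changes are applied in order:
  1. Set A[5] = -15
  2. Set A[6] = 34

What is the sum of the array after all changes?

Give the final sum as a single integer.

Answer: 43

Derivation:
Initial sum: 66
Change 1: A[5] 13 -> -15, delta = -28, sum = 38
Change 2: A[6] 29 -> 34, delta = 5, sum = 43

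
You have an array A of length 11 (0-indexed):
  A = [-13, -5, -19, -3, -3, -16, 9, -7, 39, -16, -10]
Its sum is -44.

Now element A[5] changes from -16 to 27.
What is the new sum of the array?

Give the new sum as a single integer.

Old value at index 5: -16
New value at index 5: 27
Delta = 27 - -16 = 43
New sum = old_sum + delta = -44 + (43) = -1

Answer: -1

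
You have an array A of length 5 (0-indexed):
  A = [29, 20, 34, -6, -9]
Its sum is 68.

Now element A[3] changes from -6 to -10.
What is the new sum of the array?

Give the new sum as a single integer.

Old value at index 3: -6
New value at index 3: -10
Delta = -10 - -6 = -4
New sum = old_sum + delta = 68 + (-4) = 64

Answer: 64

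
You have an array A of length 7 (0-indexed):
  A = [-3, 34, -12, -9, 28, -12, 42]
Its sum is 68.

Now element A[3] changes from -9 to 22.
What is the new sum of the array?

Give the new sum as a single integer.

Old value at index 3: -9
New value at index 3: 22
Delta = 22 - -9 = 31
New sum = old_sum + delta = 68 + (31) = 99

Answer: 99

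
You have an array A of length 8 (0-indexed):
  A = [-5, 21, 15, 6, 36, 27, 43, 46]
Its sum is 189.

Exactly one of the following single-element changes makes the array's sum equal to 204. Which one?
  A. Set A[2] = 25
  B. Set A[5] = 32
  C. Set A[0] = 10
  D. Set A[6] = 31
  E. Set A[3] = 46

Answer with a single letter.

Option A: A[2] 15->25, delta=10, new_sum=189+(10)=199
Option B: A[5] 27->32, delta=5, new_sum=189+(5)=194
Option C: A[0] -5->10, delta=15, new_sum=189+(15)=204 <-- matches target
Option D: A[6] 43->31, delta=-12, new_sum=189+(-12)=177
Option E: A[3] 6->46, delta=40, new_sum=189+(40)=229

Answer: C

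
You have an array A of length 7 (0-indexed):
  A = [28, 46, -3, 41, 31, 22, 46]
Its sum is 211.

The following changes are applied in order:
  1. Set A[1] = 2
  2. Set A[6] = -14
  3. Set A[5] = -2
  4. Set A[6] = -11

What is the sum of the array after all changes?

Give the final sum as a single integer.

Initial sum: 211
Change 1: A[1] 46 -> 2, delta = -44, sum = 167
Change 2: A[6] 46 -> -14, delta = -60, sum = 107
Change 3: A[5] 22 -> -2, delta = -24, sum = 83
Change 4: A[6] -14 -> -11, delta = 3, sum = 86

Answer: 86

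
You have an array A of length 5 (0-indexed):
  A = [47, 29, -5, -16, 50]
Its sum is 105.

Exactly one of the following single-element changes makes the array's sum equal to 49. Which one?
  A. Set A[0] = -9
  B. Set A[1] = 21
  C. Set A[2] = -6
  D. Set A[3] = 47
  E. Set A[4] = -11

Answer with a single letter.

Option A: A[0] 47->-9, delta=-56, new_sum=105+(-56)=49 <-- matches target
Option B: A[1] 29->21, delta=-8, new_sum=105+(-8)=97
Option C: A[2] -5->-6, delta=-1, new_sum=105+(-1)=104
Option D: A[3] -16->47, delta=63, new_sum=105+(63)=168
Option E: A[4] 50->-11, delta=-61, new_sum=105+(-61)=44

Answer: A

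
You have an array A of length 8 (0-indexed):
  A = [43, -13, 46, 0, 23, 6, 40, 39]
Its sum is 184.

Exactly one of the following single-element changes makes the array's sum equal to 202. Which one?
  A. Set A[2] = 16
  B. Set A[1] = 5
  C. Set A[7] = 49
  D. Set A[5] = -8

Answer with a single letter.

Answer: B

Derivation:
Option A: A[2] 46->16, delta=-30, new_sum=184+(-30)=154
Option B: A[1] -13->5, delta=18, new_sum=184+(18)=202 <-- matches target
Option C: A[7] 39->49, delta=10, new_sum=184+(10)=194
Option D: A[5] 6->-8, delta=-14, new_sum=184+(-14)=170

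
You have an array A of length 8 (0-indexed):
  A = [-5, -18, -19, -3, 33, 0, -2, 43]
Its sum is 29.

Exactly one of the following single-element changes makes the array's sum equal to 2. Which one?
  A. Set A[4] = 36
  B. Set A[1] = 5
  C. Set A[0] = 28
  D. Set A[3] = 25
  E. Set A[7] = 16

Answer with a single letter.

Option A: A[4] 33->36, delta=3, new_sum=29+(3)=32
Option B: A[1] -18->5, delta=23, new_sum=29+(23)=52
Option C: A[0] -5->28, delta=33, new_sum=29+(33)=62
Option D: A[3] -3->25, delta=28, new_sum=29+(28)=57
Option E: A[7] 43->16, delta=-27, new_sum=29+(-27)=2 <-- matches target

Answer: E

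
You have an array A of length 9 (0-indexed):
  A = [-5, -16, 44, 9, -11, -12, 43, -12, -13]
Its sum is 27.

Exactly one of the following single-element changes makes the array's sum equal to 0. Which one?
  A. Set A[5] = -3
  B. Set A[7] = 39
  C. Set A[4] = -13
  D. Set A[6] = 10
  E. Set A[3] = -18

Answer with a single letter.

Answer: E

Derivation:
Option A: A[5] -12->-3, delta=9, new_sum=27+(9)=36
Option B: A[7] -12->39, delta=51, new_sum=27+(51)=78
Option C: A[4] -11->-13, delta=-2, new_sum=27+(-2)=25
Option D: A[6] 43->10, delta=-33, new_sum=27+(-33)=-6
Option E: A[3] 9->-18, delta=-27, new_sum=27+(-27)=0 <-- matches target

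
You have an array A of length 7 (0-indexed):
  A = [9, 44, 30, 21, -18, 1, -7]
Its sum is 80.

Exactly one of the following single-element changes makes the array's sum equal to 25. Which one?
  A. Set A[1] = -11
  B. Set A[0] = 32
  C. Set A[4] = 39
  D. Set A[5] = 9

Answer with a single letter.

Option A: A[1] 44->-11, delta=-55, new_sum=80+(-55)=25 <-- matches target
Option B: A[0] 9->32, delta=23, new_sum=80+(23)=103
Option C: A[4] -18->39, delta=57, new_sum=80+(57)=137
Option D: A[5] 1->9, delta=8, new_sum=80+(8)=88

Answer: A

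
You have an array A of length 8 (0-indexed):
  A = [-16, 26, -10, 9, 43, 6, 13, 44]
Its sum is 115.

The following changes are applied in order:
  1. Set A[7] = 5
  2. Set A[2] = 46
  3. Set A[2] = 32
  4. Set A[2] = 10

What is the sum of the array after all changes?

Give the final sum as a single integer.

Answer: 96

Derivation:
Initial sum: 115
Change 1: A[7] 44 -> 5, delta = -39, sum = 76
Change 2: A[2] -10 -> 46, delta = 56, sum = 132
Change 3: A[2] 46 -> 32, delta = -14, sum = 118
Change 4: A[2] 32 -> 10, delta = -22, sum = 96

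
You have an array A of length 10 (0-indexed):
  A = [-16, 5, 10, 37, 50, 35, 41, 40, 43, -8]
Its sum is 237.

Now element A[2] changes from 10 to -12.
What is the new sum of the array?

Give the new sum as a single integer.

Old value at index 2: 10
New value at index 2: -12
Delta = -12 - 10 = -22
New sum = old_sum + delta = 237 + (-22) = 215

Answer: 215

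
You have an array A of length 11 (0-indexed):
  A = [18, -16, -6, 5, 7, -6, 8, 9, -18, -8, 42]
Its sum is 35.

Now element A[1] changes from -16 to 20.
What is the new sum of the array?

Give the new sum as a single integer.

Answer: 71

Derivation:
Old value at index 1: -16
New value at index 1: 20
Delta = 20 - -16 = 36
New sum = old_sum + delta = 35 + (36) = 71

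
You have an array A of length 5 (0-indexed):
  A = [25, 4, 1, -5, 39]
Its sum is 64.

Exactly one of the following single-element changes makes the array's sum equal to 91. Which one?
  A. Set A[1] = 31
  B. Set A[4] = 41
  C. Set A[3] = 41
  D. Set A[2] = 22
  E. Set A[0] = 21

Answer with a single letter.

Answer: A

Derivation:
Option A: A[1] 4->31, delta=27, new_sum=64+(27)=91 <-- matches target
Option B: A[4] 39->41, delta=2, new_sum=64+(2)=66
Option C: A[3] -5->41, delta=46, new_sum=64+(46)=110
Option D: A[2] 1->22, delta=21, new_sum=64+(21)=85
Option E: A[0] 25->21, delta=-4, new_sum=64+(-4)=60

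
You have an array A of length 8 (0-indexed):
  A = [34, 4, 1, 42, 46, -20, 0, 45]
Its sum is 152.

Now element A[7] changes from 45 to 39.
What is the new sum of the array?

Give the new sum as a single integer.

Old value at index 7: 45
New value at index 7: 39
Delta = 39 - 45 = -6
New sum = old_sum + delta = 152 + (-6) = 146

Answer: 146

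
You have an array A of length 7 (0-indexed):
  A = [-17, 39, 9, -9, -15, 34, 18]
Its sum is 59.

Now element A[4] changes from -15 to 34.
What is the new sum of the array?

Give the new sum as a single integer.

Answer: 108

Derivation:
Old value at index 4: -15
New value at index 4: 34
Delta = 34 - -15 = 49
New sum = old_sum + delta = 59 + (49) = 108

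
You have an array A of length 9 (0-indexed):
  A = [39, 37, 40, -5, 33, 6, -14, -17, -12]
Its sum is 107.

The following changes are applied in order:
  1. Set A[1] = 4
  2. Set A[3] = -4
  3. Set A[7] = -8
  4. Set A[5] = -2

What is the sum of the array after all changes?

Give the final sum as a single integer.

Answer: 76

Derivation:
Initial sum: 107
Change 1: A[1] 37 -> 4, delta = -33, sum = 74
Change 2: A[3] -5 -> -4, delta = 1, sum = 75
Change 3: A[7] -17 -> -8, delta = 9, sum = 84
Change 4: A[5] 6 -> -2, delta = -8, sum = 76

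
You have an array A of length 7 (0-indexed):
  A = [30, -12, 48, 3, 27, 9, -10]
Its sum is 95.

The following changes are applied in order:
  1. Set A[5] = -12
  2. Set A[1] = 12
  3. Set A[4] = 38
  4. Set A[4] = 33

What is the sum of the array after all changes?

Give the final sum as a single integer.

Answer: 104

Derivation:
Initial sum: 95
Change 1: A[5] 9 -> -12, delta = -21, sum = 74
Change 2: A[1] -12 -> 12, delta = 24, sum = 98
Change 3: A[4] 27 -> 38, delta = 11, sum = 109
Change 4: A[4] 38 -> 33, delta = -5, sum = 104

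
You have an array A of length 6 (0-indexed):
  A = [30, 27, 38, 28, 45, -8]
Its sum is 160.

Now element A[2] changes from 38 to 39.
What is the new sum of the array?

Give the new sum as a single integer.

Old value at index 2: 38
New value at index 2: 39
Delta = 39 - 38 = 1
New sum = old_sum + delta = 160 + (1) = 161

Answer: 161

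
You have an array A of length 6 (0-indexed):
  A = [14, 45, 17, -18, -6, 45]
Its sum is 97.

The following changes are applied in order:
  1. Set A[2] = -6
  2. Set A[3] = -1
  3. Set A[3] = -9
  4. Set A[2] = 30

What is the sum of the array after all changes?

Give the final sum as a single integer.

Answer: 119

Derivation:
Initial sum: 97
Change 1: A[2] 17 -> -6, delta = -23, sum = 74
Change 2: A[3] -18 -> -1, delta = 17, sum = 91
Change 3: A[3] -1 -> -9, delta = -8, sum = 83
Change 4: A[2] -6 -> 30, delta = 36, sum = 119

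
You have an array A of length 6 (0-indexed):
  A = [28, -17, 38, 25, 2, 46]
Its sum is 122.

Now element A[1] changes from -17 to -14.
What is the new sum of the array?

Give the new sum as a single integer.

Old value at index 1: -17
New value at index 1: -14
Delta = -14 - -17 = 3
New sum = old_sum + delta = 122 + (3) = 125

Answer: 125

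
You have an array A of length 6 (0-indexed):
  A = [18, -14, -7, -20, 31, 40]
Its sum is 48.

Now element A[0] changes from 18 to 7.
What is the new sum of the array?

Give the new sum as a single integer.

Answer: 37

Derivation:
Old value at index 0: 18
New value at index 0: 7
Delta = 7 - 18 = -11
New sum = old_sum + delta = 48 + (-11) = 37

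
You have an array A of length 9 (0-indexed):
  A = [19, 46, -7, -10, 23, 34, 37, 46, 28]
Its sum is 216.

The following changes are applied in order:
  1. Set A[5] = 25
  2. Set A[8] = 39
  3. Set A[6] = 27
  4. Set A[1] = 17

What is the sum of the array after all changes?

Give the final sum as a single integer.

Answer: 179

Derivation:
Initial sum: 216
Change 1: A[5] 34 -> 25, delta = -9, sum = 207
Change 2: A[8] 28 -> 39, delta = 11, sum = 218
Change 3: A[6] 37 -> 27, delta = -10, sum = 208
Change 4: A[1] 46 -> 17, delta = -29, sum = 179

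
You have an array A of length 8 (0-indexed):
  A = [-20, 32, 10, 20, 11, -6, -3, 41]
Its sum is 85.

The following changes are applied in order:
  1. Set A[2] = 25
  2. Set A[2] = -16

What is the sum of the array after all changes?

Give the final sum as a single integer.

Initial sum: 85
Change 1: A[2] 10 -> 25, delta = 15, sum = 100
Change 2: A[2] 25 -> -16, delta = -41, sum = 59

Answer: 59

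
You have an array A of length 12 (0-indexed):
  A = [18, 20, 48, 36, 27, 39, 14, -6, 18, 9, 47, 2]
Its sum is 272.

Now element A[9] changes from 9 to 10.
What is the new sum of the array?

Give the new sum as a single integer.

Answer: 273

Derivation:
Old value at index 9: 9
New value at index 9: 10
Delta = 10 - 9 = 1
New sum = old_sum + delta = 272 + (1) = 273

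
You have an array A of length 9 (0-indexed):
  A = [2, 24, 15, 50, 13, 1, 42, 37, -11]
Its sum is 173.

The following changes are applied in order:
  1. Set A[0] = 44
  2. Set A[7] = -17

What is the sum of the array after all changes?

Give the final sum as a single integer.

Initial sum: 173
Change 1: A[0] 2 -> 44, delta = 42, sum = 215
Change 2: A[7] 37 -> -17, delta = -54, sum = 161

Answer: 161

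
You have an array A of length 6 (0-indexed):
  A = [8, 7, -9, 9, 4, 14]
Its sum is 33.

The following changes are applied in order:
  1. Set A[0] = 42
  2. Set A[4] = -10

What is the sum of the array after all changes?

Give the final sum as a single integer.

Answer: 53

Derivation:
Initial sum: 33
Change 1: A[0] 8 -> 42, delta = 34, sum = 67
Change 2: A[4] 4 -> -10, delta = -14, sum = 53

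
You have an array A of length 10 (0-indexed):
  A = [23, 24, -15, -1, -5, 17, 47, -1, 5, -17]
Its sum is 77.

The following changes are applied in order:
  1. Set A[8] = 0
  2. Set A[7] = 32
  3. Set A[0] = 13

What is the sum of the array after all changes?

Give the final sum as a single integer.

Answer: 95

Derivation:
Initial sum: 77
Change 1: A[8] 5 -> 0, delta = -5, sum = 72
Change 2: A[7] -1 -> 32, delta = 33, sum = 105
Change 3: A[0] 23 -> 13, delta = -10, sum = 95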